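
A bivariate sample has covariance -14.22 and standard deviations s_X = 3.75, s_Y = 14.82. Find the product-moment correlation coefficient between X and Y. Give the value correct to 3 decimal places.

-0.256

r = Cov(X,Y) / (s_X · s_Y) = -14.22 / (3.75 × 14.82)
  = -14.22 / 55.5750 ≈ -0.256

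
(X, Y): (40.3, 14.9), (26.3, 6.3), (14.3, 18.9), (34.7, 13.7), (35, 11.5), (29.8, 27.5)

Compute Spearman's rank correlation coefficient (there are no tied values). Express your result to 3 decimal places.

Rank X: 6, 2, 1, 4, 5, 3
Rank Y: 4, 1, 5, 3, 2, 6
d = rank(X) − rank(Y): 2, 1, -4, 1, 3, -3; Σd² = 40
ρ = 1 − 6Σd² / [n(n²−1)] = 1 − 6×40 / (6×35) = 1 − 240/210 ≈ -0.143

-0.143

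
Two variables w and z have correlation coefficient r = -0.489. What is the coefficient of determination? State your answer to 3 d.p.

r² = (-0.489)² = 0.239

0.239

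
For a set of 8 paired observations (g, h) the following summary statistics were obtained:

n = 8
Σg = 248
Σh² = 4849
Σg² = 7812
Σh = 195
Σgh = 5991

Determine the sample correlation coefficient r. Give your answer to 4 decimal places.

-0.4953

r = (nΣgh − ΣgΣh) / √[(nΣg² − (Σg)²)(nΣh² − (Σh)²)]
Numerator: 8×5991 − 248×195 = -432
Denominator: √[(62496 − 61504)(38792 − 38025)] = √[992 × 767] = 872.2752
r = -432 / 872.2752 ≈ -0.4953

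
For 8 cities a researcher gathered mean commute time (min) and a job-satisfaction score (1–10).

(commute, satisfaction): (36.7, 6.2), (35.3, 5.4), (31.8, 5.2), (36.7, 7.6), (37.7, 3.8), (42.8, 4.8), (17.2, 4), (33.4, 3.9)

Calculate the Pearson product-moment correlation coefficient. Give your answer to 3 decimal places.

n = 8, Σx = 271.6, Σy = 40.9, Σx² = 9615.64, Σy² = 221.09, Σxy = 1410.2
nΣxy − ΣxΣy = 11281.6 − 11108.44 = 173.16
nΣx² − (Σx)² = 76925.12 − 73766.56 = 3158.56; nΣy² − (Σy)² = 1768.72 − 1672.81 = 95.91
r = 173.16 / √(3158.56 × 95.91) = 173.16 / 550.3976 ≈ 0.315

0.315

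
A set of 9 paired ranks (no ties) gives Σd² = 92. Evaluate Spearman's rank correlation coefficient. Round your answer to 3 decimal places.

0.233

ρ = 1 − 6Σd² / [n(n²−1)] = 1 − 6×92 / (9×80)
  = 1 − 552/720 = 1 − 0.7667 ≈ 0.233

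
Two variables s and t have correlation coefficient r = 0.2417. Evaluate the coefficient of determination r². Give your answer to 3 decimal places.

r² = (0.2417)² = 0.058

0.058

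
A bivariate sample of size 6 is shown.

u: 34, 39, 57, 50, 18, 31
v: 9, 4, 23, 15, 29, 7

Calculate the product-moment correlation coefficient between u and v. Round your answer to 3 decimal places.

n = 6, Σu = 229, Σv = 87, Σu² = 9711, Σv² = 1741, Σuv = 3262
nΣuv − ΣuΣv = 19572 − 19923 = -351
nΣu² − (Σu)² = 58266 − 52441 = 5825; nΣv² − (Σv)² = 10446 − 7569 = 2877
r = -351 / √(5825 × 2877) = -351 / 4093.7177 ≈ -0.086

-0.086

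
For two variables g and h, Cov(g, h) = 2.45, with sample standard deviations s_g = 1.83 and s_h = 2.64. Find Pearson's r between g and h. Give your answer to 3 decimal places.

r = Cov(g,h) / (s_g · s_h) = 2.45 / (1.83 × 2.64)
  = 2.45 / 4.8312 ≈ 0.507

0.507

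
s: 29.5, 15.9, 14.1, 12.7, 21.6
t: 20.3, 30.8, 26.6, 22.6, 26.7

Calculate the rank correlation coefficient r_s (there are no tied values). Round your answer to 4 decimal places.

Rank s: 5, 3, 2, 1, 4
Rank t: 1, 5, 3, 2, 4
d = rank(s) − rank(t): 4, -2, -1, -1, 0; Σd² = 22
ρ = 1 − 6Σd² / [n(n²−1)] = 1 − 6×22 / (5×24) = 1 − 132/120 ≈ -0.1000

-0.1000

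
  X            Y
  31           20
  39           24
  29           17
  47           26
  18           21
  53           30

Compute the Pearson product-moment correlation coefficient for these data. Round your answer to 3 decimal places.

0.835

n = 6, ΣX = 217, ΣY = 138, ΣX² = 8665, ΣY² = 3282, ΣXY = 5239
nΣXY − ΣXΣY = 31434 − 29946 = 1488
nΣX² − (ΣX)² = 51990 − 47089 = 4901; nΣY² − (ΣY)² = 19692 − 19044 = 648
r = 1488 / √(4901 × 648) = 1488 / 1782.0909 ≈ 0.835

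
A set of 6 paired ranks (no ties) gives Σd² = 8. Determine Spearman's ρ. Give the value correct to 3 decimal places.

0.771

ρ = 1 − 6Σd² / [n(n²−1)] = 1 − 6×8 / (6×35)
  = 1 − 48/210 = 1 − 0.2286 ≈ 0.771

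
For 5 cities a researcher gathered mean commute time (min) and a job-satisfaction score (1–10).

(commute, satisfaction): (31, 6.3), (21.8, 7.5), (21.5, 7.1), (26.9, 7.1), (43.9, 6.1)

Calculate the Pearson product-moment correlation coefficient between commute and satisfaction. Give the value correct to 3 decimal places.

-0.886

n = 5, Σx = 145.1, Σy = 34.1, Σx² = 4549.31, Σy² = 233.97, Σxy = 970.23
nΣxy − ΣxΣy = 4851.15 − 4947.91 = -96.76
nΣx² − (Σx)² = 22746.55 − 21054.01 = 1692.54; nΣy² − (Σy)² = 1169.85 − 1162.81 = 7.04
r = -96.76 / √(1692.54 × 7.04) = -96.76 / 109.1581 ≈ -0.886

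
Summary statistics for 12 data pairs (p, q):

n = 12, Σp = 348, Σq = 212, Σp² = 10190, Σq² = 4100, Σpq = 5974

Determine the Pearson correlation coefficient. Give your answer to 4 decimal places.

-0.9333

r = (nΣpq − ΣpΣq) / √[(nΣp² − (Σp)²)(nΣq² − (Σq)²)]
Numerator: 12×5974 − 348×212 = -2088
Denominator: √[(122280 − 121104)(49200 − 44944)] = √[1176 × 4256] = 2237.1982
r = -2088 / 2237.1982 ≈ -0.9333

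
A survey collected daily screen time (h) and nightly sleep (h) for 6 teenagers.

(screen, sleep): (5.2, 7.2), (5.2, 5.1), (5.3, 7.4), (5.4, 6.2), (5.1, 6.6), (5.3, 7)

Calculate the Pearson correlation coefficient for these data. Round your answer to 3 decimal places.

n = 6, Σx = 31.5, Σy = 39.5, Σx² = 165.43, Σy² = 263.61, Σxy = 207.42
nΣxy − ΣxΣy = 1244.52 − 1244.25 = 0.27
nΣx² − (Σx)² = 992.58 − 992.25 = 0.33; nΣy² − (Σy)² = 1581.66 − 1560.25 = 21.41
r = 0.27 / √(0.33 × 21.41) = 0.27 / 2.6581 ≈ 0.102

0.102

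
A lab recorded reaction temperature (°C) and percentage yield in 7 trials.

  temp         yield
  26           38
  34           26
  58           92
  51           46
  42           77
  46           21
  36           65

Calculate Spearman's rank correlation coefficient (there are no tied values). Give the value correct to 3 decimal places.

Rank temp: 1, 2, 7, 6, 4, 5, 3
Rank yield: 3, 2, 7, 4, 6, 1, 5
d = rank(temp) − rank(yield): -2, 0, 0, 2, -2, 4, -2; Σd² = 32
ρ = 1 − 6Σd² / [n(n²−1)] = 1 − 6×32 / (7×48) = 1 − 192/336 ≈ 0.429

0.429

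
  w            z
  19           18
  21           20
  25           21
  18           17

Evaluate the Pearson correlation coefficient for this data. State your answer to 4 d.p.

n = 4, Σw = 83, Σz = 76, Σw² = 1751, Σz² = 1454, Σwz = 1593
nΣwz − ΣwΣz = 6372 − 6308 = 64
nΣw² − (Σw)² = 7004 − 6889 = 115; nΣz² − (Σz)² = 5816 − 5776 = 40
r = 64 / √(115 × 40) = 64 / 67.8233 ≈ 0.9436

0.9436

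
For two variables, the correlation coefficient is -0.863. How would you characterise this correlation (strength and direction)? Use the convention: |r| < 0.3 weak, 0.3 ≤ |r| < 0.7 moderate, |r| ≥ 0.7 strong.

strong negative

r = -0.863 < 0 so the relationship is negative.
|r| = 0.863, which falls in the strong range.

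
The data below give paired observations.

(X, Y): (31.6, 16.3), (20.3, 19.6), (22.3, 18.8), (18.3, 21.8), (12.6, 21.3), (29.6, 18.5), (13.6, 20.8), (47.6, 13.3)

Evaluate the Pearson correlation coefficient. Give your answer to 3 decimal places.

-0.959

n = 8, ΣX = 195.9, ΣY = 150.4, ΣX² = 5728.47, ΣY² = 2884, ΣXY = 3463.08
nΣXY − ΣXΣY = 27704.64 − 29463.36 = -1758.72
nΣX² − (ΣX)² = 45827.76 − 38376.81 = 7450.95; nΣY² − (ΣY)² = 23072 − 22620.16 = 451.84
r = -1758.72 / √(7450.95 × 451.84) = -1758.72 / 1834.8398 ≈ -0.959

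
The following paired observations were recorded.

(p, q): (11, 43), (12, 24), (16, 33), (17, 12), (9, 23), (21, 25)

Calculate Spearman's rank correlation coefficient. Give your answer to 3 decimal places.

Rank p: 2, 3, 4, 5, 1, 6
Rank q: 6, 3, 5, 1, 2, 4
d = rank(p) − rank(q): -4, 0, -1, 4, -1, 2; Σd² = 38
ρ = 1 − 6Σd² / [n(n²−1)] = 1 − 6×38 / (6×35) = 1 − 228/210 ≈ -0.086

-0.086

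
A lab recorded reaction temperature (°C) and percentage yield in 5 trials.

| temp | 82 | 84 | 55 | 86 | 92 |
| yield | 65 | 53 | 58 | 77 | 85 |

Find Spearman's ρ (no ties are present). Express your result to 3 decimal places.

Rank temp: 2, 3, 1, 4, 5
Rank yield: 3, 1, 2, 4, 5
d = rank(temp) − rank(yield): -1, 2, -1, 0, 0; Σd² = 6
ρ = 1 − 6Σd² / [n(n²−1)] = 1 − 6×6 / (5×24) = 1 − 36/120 ≈ 0.700

0.700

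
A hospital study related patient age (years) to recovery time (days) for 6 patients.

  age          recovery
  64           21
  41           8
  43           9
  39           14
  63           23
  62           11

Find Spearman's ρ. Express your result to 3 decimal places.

Rank age: 6, 2, 3, 1, 5, 4
Rank recovery: 5, 1, 2, 4, 6, 3
d = rank(age) − rank(recovery): 1, 1, 1, -3, -1, 1; Σd² = 14
ρ = 1 − 6Σd² / [n(n²−1)] = 1 − 6×14 / (6×35) = 1 − 84/210 ≈ 0.600

0.600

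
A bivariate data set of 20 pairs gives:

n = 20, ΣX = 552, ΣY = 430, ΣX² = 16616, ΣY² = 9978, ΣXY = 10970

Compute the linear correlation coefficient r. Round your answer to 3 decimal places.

r = (nΣXY − ΣXΣY) / √[(nΣX² − (ΣX)²)(nΣY² − (ΣY)²)]
Numerator: 20×10970 − 552×430 = -17960
Denominator: √[(332320 − 304704)(199560 − 184900)] = √[27616 × 14660] = 20120.8986
r = -17960 / 20120.8986 ≈ -0.893

-0.893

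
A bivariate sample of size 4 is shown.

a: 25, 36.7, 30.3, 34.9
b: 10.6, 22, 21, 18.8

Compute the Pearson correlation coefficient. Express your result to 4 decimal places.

0.8364

n = 4, Σa = 126.9, Σb = 72.4, Σa² = 4107.99, Σb² = 1390.8, Σab = 2364.82
nΣab − ΣaΣb = 9459.28 − 9187.56 = 271.72
nΣa² − (Σa)² = 16431.96 − 16103.61 = 328.35; nΣb² − (Σb)² = 5563.2 − 5241.76 = 321.44
r = 271.72 / √(328.35 × 321.44) = 271.72 / 324.8766 ≈ 0.8364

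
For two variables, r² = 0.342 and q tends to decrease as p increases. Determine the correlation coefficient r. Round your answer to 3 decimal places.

|r| = √0.342 = 0.585
The association is negative, so r = −0.585.

-0.585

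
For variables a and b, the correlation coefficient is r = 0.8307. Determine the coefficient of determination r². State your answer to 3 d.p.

r² = (0.8307)² = 0.690

0.690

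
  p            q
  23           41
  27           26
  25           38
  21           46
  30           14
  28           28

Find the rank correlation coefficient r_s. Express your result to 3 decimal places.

-0.943

Rank p: 2, 4, 3, 1, 6, 5
Rank q: 5, 2, 4, 6, 1, 3
d = rank(p) − rank(q): -3, 2, -1, -5, 5, 2; Σd² = 68
ρ = 1 − 6Σd² / [n(n²−1)] = 1 − 6×68 / (6×35) = 1 − 408/210 ≈ -0.943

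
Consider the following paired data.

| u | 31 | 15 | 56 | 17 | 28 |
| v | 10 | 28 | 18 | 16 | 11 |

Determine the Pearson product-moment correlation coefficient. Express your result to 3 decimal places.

n = 5, Σu = 147, Σv = 83, Σu² = 5395, Σv² = 1585, Σuv = 2318
nΣuv − ΣuΣv = 11590 − 12201 = -611
nΣu² − (Σu)² = 26975 − 21609 = 5366; nΣv² − (Σv)² = 7925 − 6889 = 1036
r = -611 / √(5366 × 1036) = -611 / 2357.7905 ≈ -0.259

-0.259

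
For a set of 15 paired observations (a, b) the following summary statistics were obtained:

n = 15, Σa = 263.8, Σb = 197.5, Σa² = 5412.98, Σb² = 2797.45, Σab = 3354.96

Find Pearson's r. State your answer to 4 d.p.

-0.3033

r = (nΣab − ΣaΣb) / √[(nΣa² − (Σa)²)(nΣb² − (Σb)²)]
Numerator: 15×3354.96 − 263.8×197.5 = -1776.1
Denominator: √[(81194.7 − 69590.44)(41961.75 − 39006.25)] = √[11604.26 × 2955.5] = 5856.3120
r = -1776.1 / 5856.3120 ≈ -0.3033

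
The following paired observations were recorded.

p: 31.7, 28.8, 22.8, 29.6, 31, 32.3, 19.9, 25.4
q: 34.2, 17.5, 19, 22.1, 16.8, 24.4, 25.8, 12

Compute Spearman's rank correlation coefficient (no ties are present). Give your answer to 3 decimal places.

Rank p: 7, 4, 2, 5, 6, 8, 1, 3
Rank q: 8, 3, 4, 5, 2, 6, 7, 1
d = rank(p) − rank(q): -1, 1, -2, 0, 4, 2, -6, 2; Σd² = 66
ρ = 1 − 6Σd² / [n(n²−1)] = 1 − 6×66 / (8×63) = 1 − 396/504 ≈ 0.214

0.214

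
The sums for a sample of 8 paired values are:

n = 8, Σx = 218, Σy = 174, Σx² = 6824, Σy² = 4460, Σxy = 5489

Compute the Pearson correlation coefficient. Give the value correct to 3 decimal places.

r = (nΣxy − ΣxΣy) / √[(nΣx² − (Σx)²)(nΣy² − (Σy)²)]
Numerator: 8×5489 − 218×174 = 5980
Denominator: √[(54592 − 47524)(35680 − 30276)] = √[7068 × 5404] = 6180.2485
r = 5980 / 6180.2485 ≈ 0.968

0.968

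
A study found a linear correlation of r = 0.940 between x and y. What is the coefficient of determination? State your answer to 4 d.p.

0.8836

r² = (0.940)² = 0.8836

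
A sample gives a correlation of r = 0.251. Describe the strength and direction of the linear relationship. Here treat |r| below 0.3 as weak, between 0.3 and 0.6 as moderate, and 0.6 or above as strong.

weak positive

r = 0.251 > 0 so the relationship is positive.
|r| = 0.251, which falls in the weak range.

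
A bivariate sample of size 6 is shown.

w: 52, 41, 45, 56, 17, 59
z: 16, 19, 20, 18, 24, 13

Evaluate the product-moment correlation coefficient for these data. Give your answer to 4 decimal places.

-0.9004

n = 6, Σw = 270, Σz = 110, Σw² = 13316, Σz² = 2086, Σwz = 4694
nΣwz − ΣwΣz = 28164 − 29700 = -1536
nΣw² − (Σw)² = 79896 − 72900 = 6996; nΣz² − (Σz)² = 12516 − 12100 = 416
r = -1536 / √(6996 × 416) = -1536 / 1705.9707 ≈ -0.9004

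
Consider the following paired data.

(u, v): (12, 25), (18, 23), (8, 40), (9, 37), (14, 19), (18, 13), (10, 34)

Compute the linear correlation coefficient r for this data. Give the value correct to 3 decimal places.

-0.900

n = 7, Σu = 89, Σv = 191, Σu² = 1233, Σv² = 5809, Σuv = 2207
nΣuv − ΣuΣv = 15449 − 16999 = -1550
nΣu² − (Σu)² = 8631 − 7921 = 710; nΣv² − (Σv)² = 40663 − 36481 = 4182
r = -1550 / √(710 × 4182) = -1550 / 1723.1425 ≈ -0.900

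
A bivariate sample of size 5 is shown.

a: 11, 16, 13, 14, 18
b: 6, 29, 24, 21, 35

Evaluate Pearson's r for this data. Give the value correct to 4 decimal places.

0.9350

n = 5, Σa = 72, Σb = 115, Σa² = 1066, Σb² = 3119, Σab = 1766
nΣab − ΣaΣb = 8830 − 8280 = 550
nΣa² − (Σa)² = 5330 − 5184 = 146; nΣb² − (Σb)² = 15595 − 13225 = 2370
r = 550 / √(146 × 2370) = 550 / 588.2346 ≈ 0.9350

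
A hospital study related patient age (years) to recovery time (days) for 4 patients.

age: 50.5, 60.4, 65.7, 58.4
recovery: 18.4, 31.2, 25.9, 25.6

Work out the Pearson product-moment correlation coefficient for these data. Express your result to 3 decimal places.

n = 4, Σx = 235, Σy = 101.1, Σx² = 13925.46, Σy² = 2638.17, Σxy = 6010.35
nΣxy − ΣxΣy = 24041.4 − 23758.5 = 282.9
nΣx² − (Σx)² = 55701.84 − 55225 = 476.84; nΣy² − (Σy)² = 10552.68 − 10221.21 = 331.47
r = 282.9 / √(476.84 × 331.47) = 282.9 / 397.5653 ≈ 0.712

0.712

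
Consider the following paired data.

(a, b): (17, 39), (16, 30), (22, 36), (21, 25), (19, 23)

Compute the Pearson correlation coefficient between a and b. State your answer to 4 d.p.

-0.1426

n = 5, Σa = 95, Σb = 153, Σa² = 1831, Σb² = 4871, Σab = 2897
nΣab − ΣaΣb = 14485 − 14535 = -50
nΣa² − (Σa)² = 9155 − 9025 = 130; nΣb² − (Σb)² = 24355 − 23409 = 946
r = -50 / √(130 × 946) = -50 / 350.6850 ≈ -0.1426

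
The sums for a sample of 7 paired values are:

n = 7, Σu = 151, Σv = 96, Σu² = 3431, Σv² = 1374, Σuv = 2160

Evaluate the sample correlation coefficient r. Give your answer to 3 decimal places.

r = (nΣuv − ΣuΣv) / √[(nΣu² − (Σu)²)(nΣv² − (Σv)²)]
Numerator: 7×2160 − 151×96 = 624
Denominator: √[(24017 − 22801)(9618 − 9216)] = √[1216 × 402] = 699.1652
r = 624 / 699.1652 ≈ 0.892

0.892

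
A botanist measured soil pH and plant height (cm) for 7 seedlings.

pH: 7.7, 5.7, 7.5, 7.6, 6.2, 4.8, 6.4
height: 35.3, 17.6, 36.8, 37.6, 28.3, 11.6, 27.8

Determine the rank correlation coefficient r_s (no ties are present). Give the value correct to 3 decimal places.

Rank pH: 7, 2, 5, 6, 3, 1, 4
Rank height: 5, 2, 6, 7, 4, 1, 3
d = rank(pH) − rank(height): 2, 0, -1, -1, -1, 0, 1; Σd² = 8
ρ = 1 − 6Σd² / [n(n²−1)] = 1 − 6×8 / (7×48) = 1 − 48/336 ≈ 0.857

0.857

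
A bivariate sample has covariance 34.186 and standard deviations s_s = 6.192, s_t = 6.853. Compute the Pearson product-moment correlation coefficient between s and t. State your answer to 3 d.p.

0.806

r = Cov(s,t) / (s_s · s_t) = 34.186 / (6.192 × 6.853)
  = 34.186 / 42.4338 ≈ 0.806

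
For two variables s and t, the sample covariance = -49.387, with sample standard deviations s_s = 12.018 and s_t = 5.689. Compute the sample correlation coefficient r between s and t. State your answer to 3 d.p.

-0.722

r = Cov(s,t) / (s_s · s_t) = -49.387 / (12.018 × 5.689)
  = -49.387 / 68.3704 ≈ -0.722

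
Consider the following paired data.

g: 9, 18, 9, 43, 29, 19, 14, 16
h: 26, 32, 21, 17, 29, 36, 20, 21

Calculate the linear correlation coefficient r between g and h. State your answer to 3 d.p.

-0.176

n = 8, Σg = 157, Σh = 202, Σg² = 3989, Σh² = 5408, Σgh = 3871
nΣgh − ΣgΣh = 30968 − 31714 = -746
nΣg² − (Σg)² = 31912 − 24649 = 7263; nΣh² − (Σh)² = 43264 − 40804 = 2460
r = -746 / √(7263 × 2460) = -746 / 4226.9351 ≈ -0.176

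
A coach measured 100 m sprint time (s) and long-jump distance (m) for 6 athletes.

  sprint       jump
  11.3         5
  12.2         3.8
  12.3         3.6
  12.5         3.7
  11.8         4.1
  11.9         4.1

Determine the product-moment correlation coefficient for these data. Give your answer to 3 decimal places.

n = 6, Σx = 72, Σy = 24.3, Σx² = 864.92, Σy² = 99.71, Σxy = 290.56
nΣxy − ΣxΣy = 1743.36 − 1749.6 = -6.24
nΣx² − (Σx)² = 5189.52 − 5184 = 5.52; nΣy² − (Σy)² = 598.26 − 590.49 = 7.77
r = -6.24 / √(5.52 × 7.77) = -6.24 / 6.5491 ≈ -0.953

-0.953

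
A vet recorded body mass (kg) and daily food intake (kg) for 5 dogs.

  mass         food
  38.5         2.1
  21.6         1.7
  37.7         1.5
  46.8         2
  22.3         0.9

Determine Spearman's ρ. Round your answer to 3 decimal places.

0.600

Rank mass: 4, 1, 3, 5, 2
Rank food: 5, 3, 2, 4, 1
d = rank(mass) − rank(food): -1, -2, 1, 1, 1; Σd² = 8
ρ = 1 − 6Σd² / [n(n²−1)] = 1 − 6×8 / (5×24) = 1 − 48/120 ≈ 0.600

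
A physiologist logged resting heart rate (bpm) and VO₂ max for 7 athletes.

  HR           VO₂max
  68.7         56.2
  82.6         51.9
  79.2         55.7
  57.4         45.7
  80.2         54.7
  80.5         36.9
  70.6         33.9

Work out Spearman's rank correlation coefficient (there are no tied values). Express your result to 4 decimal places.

-0.1071

Rank HR: 2, 7, 4, 1, 5, 6, 3
Rank VO₂max: 7, 4, 6, 3, 5, 2, 1
d = rank(HR) − rank(VO₂max): -5, 3, -2, -2, 0, 4, 2; Σd² = 62
ρ = 1 − 6Σd² / [n(n²−1)] = 1 − 6×62 / (7×48) = 1 − 372/336 ≈ -0.1071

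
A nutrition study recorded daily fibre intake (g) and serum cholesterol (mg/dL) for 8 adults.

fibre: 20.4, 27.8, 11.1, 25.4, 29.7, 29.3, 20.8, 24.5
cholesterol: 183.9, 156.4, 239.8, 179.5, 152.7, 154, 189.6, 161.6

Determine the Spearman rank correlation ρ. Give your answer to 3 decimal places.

-0.952

Rank fibre: 2, 6, 1, 5, 8, 7, 3, 4
Rank cholesterol: 6, 3, 8, 5, 1, 2, 7, 4
d = rank(fibre) − rank(cholesterol): -4, 3, -7, 0, 7, 5, -4, 0; Σd² = 164
ρ = 1 − 6Σd² / [n(n²−1)] = 1 − 6×164 / (8×63) = 1 − 984/504 ≈ -0.952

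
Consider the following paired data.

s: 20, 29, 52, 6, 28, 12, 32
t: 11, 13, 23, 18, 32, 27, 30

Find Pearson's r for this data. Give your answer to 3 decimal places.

n = 7, Σs = 179, Σt = 154, Σs² = 5933, Σt² = 3796, Σst = 4081
nΣst − ΣsΣt = 28567 − 27566 = 1001
nΣs² − (Σs)² = 41531 − 32041 = 9490; nΣt² − (Σt)² = 26572 − 23716 = 2856
r = 1001 / √(9490 × 2856) = 1001 / 5206.0964 ≈ 0.192

0.192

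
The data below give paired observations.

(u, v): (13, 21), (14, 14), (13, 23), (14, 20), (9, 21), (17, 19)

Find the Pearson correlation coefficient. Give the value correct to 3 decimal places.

n = 6, Σu = 80, Σv = 118, Σu² = 1100, Σv² = 2368, Σuv = 1560
nΣuv − ΣuΣv = 9360 − 9440 = -80
nΣu² − (Σu)² = 6600 − 6400 = 200; nΣv² − (Σv)² = 14208 − 13924 = 284
r = -80 / √(200 × 284) = -80 / 238.3275 ≈ -0.336

-0.336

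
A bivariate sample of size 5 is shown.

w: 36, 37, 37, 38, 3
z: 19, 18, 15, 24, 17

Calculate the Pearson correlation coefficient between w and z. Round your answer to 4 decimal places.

0.2902

n = 5, Σw = 151, Σz = 93, Σw² = 5487, Σz² = 1775, Σwz = 2868
nΣwz − ΣwΣz = 14340 − 14043 = 297
nΣw² − (Σw)² = 27435 − 22801 = 4634; nΣz² − (Σz)² = 8875 − 8649 = 226
r = 297 / √(4634 × 226) = 297 / 1023.3689 ≈ 0.2902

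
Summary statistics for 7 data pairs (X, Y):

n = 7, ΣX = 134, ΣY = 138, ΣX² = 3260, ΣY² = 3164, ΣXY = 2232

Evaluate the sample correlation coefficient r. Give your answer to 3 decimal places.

-0.738

r = (nΣXY − ΣXΣY) / √[(nΣX² − (ΣX)²)(nΣY² − (ΣY)²)]
Numerator: 7×2232 − 134×138 = -2868
Denominator: √[(22820 − 17956)(22148 − 19044)] = √[4864 × 3104] = 3885.5960
r = -2868 / 3885.5960 ≈ -0.738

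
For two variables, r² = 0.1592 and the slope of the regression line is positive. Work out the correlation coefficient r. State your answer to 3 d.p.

|r| = √0.1592 = 0.399
The association is positive, so r = 0.399.

0.399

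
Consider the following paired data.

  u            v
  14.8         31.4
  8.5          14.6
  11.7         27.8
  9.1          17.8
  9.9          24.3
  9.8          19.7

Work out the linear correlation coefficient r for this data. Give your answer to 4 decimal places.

n = 6, Σu = 63.8, Σv = 135.6, Σu² = 705.04, Σv² = 3267.38, Σuv = 1509.69
nΣuv − ΣuΣv = 9058.14 − 8651.28 = 406.86
nΣu² − (Σu)² = 4230.24 − 4070.44 = 159.8; nΣv² − (Σv)² = 19604.28 − 18387.36 = 1216.92
r = 406.86 / √(159.8 × 1216.92) = 406.86 / 440.9805 ≈ 0.9226

0.9226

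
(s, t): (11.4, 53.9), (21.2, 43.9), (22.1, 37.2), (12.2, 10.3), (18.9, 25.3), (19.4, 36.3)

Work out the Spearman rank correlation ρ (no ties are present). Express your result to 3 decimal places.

0.086

Rank s: 1, 5, 6, 2, 3, 4
Rank t: 6, 5, 4, 1, 2, 3
d = rank(s) − rank(t): -5, 0, 2, 1, 1, 1; Σd² = 32
ρ = 1 − 6Σd² / [n(n²−1)] = 1 − 6×32 / (6×35) = 1 − 192/210 ≈ 0.086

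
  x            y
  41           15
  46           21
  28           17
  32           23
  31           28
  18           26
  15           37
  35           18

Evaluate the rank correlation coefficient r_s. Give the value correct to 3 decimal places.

-0.619

Rank x: 7, 8, 3, 5, 4, 2, 1, 6
Rank y: 1, 4, 2, 5, 7, 6, 8, 3
d = rank(x) − rank(y): 6, 4, 1, 0, -3, -4, -7, 3; Σd² = 136
ρ = 1 − 6Σd² / [n(n²−1)] = 1 − 6×136 / (8×63) = 1 − 816/504 ≈ -0.619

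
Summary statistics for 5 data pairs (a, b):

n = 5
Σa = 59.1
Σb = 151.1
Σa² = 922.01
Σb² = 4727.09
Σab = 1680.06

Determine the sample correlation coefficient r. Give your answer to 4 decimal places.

r = (nΣab − ΣaΣb) / √[(nΣa² − (Σa)²)(nΣb² − (Σb)²)]
Numerator: 5×1680.06 − 59.1×151.1 = -529.71
Denominator: √[(4610.05 − 3492.81)(23635.45 − 22831.21)] = √[1117.24 × 804.24] = 947.9077
r = -529.71 / 947.9077 ≈ -0.5588

-0.5588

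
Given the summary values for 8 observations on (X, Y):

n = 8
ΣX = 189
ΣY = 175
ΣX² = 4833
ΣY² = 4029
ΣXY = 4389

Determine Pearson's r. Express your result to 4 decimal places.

0.9367

r = (nΣXY − ΣXΣY) / √[(nΣX² − (ΣX)²)(nΣY² − (ΣY)²)]
Numerator: 8×4389 − 189×175 = 2037
Denominator: √[(38664 − 35721)(32232 − 30625)] = √[2943 × 1607] = 2174.7186
r = 2037 / 2174.7186 ≈ 0.9367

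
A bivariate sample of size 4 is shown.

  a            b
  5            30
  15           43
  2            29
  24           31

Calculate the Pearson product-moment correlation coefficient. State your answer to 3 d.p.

0.343

n = 4, Σa = 46, Σb = 133, Σa² = 830, Σb² = 4551, Σab = 1597
nΣab − ΣaΣb = 6388 − 6118 = 270
nΣa² − (Σa)² = 3320 − 2116 = 1204; nΣb² − (Σb)² = 18204 − 17689 = 515
r = 270 / √(1204 × 515) = 270 / 787.4389 ≈ 0.343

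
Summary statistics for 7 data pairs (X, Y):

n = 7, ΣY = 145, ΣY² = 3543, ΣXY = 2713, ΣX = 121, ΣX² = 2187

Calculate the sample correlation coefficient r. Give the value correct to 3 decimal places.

r = (nΣXY − ΣXΣY) / √[(nΣX² − (ΣX)²)(nΣY² − (ΣY)²)]
Numerator: 7×2713 − 121×145 = 1446
Denominator: √[(15309 − 14641)(24801 − 21025)] = √[668 × 3776] = 1588.1965
r = 1446 / 1588.1965 ≈ 0.910

0.910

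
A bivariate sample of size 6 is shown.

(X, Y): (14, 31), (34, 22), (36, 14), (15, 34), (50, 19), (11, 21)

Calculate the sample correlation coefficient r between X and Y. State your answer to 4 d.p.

n = 6, ΣX = 160, ΣY = 141, ΣX² = 5494, ΣY² = 3599, ΣXY = 3377
nΣXY − ΣXΣY = 20262 − 22560 = -2298
nΣX² − (ΣX)² = 32964 − 25600 = 7364; nΣY² − (ΣY)² = 21594 − 19881 = 1713
r = -2298 / √(7364 × 1713) = -2298 / 3551.6942 ≈ -0.6470

-0.6470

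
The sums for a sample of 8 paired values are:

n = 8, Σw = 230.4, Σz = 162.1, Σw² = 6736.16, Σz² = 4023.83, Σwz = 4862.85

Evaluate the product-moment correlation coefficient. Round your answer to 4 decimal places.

0.7126

r = (nΣwz − ΣwΣz) / √[(nΣw² − (Σw)²)(nΣz² − (Σz)²)]
Numerator: 8×4862.85 − 230.4×162.1 = 1554.96
Denominator: √[(53889.28 − 53084.16)(32190.64 − 26276.41)] = √[805.12 × 5914.23] = 2182.1239
r = 1554.96 / 2182.1239 ≈ 0.7126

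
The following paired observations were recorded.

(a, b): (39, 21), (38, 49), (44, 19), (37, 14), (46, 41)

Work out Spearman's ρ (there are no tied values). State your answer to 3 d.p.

0.300

Rank a: 3, 2, 4, 1, 5
Rank b: 3, 5, 2, 1, 4
d = rank(a) − rank(b): 0, -3, 2, 0, 1; Σd² = 14
ρ = 1 − 6Σd² / [n(n²−1)] = 1 − 6×14 / (5×24) = 1 − 84/120 ≈ 0.300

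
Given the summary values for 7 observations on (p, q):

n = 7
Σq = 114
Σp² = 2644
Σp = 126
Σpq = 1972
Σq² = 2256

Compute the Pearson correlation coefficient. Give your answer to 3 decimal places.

-0.206

r = (nΣpq − ΣpΣq) / √[(nΣp² − (Σp)²)(nΣq² − (Σq)²)]
Numerator: 7×1972 − 126×114 = -560
Denominator: √[(18508 − 15876)(15792 − 12996)] = √[2632 × 2796] = 2712.7610
r = -560 / 2712.7610 ≈ -0.206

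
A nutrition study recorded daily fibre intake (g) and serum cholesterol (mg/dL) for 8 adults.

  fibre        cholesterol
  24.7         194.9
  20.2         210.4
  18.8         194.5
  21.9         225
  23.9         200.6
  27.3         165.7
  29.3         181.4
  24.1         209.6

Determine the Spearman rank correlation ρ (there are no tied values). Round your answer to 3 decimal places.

-0.571

Rank fibre: 6, 2, 1, 3, 4, 7, 8, 5
Rank cholesterol: 4, 7, 3, 8, 5, 1, 2, 6
d = rank(fibre) − rank(cholesterol): 2, -5, -2, -5, -1, 6, 6, -1; Σd² = 132
ρ = 1 − 6Σd² / [n(n²−1)] = 1 − 6×132 / (8×63) = 1 − 792/504 ≈ -0.571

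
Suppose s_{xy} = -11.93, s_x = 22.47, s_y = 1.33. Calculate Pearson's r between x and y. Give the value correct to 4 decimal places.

-0.3992

r = Cov(x,y) / (s_x · s_y) = -11.93 / (22.47 × 1.33)
  = -11.93 / 29.8851 ≈ -0.3992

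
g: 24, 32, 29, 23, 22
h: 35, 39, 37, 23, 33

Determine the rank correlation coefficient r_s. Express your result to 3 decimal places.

Rank g: 3, 5, 4, 2, 1
Rank h: 3, 5, 4, 1, 2
d = rank(g) − rank(h): 0, 0, 0, 1, -1; Σd² = 2
ρ = 1 − 6Σd² / [n(n²−1)] = 1 − 6×2 / (5×24) = 1 − 12/120 ≈ 0.900

0.900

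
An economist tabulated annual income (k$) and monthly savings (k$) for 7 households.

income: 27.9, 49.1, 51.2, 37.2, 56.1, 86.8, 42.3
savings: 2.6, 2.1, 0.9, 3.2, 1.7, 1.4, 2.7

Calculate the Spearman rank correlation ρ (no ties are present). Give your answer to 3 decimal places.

Rank income: 1, 4, 5, 2, 6, 7, 3
Rank savings: 5, 4, 1, 7, 3, 2, 6
d = rank(income) − rank(savings): -4, 0, 4, -5, 3, 5, -3; Σd² = 100
ρ = 1 − 6Σd² / [n(n²−1)] = 1 − 6×100 / (7×48) = 1 − 600/336 ≈ -0.786

-0.786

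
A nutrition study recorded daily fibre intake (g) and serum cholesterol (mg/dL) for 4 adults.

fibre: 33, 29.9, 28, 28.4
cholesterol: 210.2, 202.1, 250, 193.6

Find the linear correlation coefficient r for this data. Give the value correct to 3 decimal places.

n = 4, Σx = 119.3, Σy = 855.9, Σx² = 3573.57, Σy² = 185009.41, Σxy = 25477.63
nΣxy − ΣxΣy = 101910.52 − 102108.87 = -198.35
nΣx² − (Σx)² = 14294.28 − 14232.49 = 61.79; nΣy² − (Σy)² = 740037.64 − 732564.81 = 7472.83
r = -198.35 / √(61.79 × 7472.83) = -198.35 / 679.5191 ≈ -0.292

-0.292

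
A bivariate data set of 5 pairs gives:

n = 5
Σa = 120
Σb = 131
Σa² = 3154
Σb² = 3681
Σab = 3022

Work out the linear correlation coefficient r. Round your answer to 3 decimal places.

-0.467

r = (nΣab − ΣaΣb) / √[(nΣa² − (Σa)²)(nΣb² − (Σb)²)]
Numerator: 5×3022 − 120×131 = -610
Denominator: √[(15770 − 14400)(18405 − 17161)] = √[1370 × 1244] = 1305.4808
r = -610 / 1305.4808 ≈ -0.467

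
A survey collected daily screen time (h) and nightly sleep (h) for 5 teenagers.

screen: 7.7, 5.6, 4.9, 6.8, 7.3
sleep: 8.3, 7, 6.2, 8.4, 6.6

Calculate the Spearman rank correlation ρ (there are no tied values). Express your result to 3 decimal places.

0.500

Rank screen: 5, 2, 1, 3, 4
Rank sleep: 4, 3, 1, 5, 2
d = rank(screen) − rank(sleep): 1, -1, 0, -2, 2; Σd² = 10
ρ = 1 − 6Σd² / [n(n²−1)] = 1 − 6×10 / (5×24) = 1 − 60/120 ≈ 0.500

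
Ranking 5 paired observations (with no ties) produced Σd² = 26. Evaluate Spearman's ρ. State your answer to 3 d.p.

-0.300

ρ = 1 − 6Σd² / [n(n²−1)] = 1 − 6×26 / (5×24)
  = 1 − 156/120 = 1 − 1.3000 ≈ -0.300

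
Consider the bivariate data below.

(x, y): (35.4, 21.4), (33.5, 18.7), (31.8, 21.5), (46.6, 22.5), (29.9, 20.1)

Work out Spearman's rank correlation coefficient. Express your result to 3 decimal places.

Rank x: 4, 3, 2, 5, 1
Rank y: 3, 1, 4, 5, 2
d = rank(x) − rank(y): 1, 2, -2, 0, -1; Σd² = 10
ρ = 1 − 6Σd² / [n(n²−1)] = 1 − 6×10 / (5×24) = 1 − 60/120 ≈ 0.500

0.500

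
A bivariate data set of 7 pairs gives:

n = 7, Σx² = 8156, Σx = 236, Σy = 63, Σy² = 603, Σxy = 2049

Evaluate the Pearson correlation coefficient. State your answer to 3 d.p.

-0.885

r = (nΣxy − ΣxΣy) / √[(nΣx² − (Σx)²)(nΣy² − (Σy)²)]
Numerator: 7×2049 − 236×63 = -525
Denominator: √[(57092 − 55696)(4221 − 3969)] = √[1396 × 252] = 593.1206
r = -525 / 593.1206 ≈ -0.885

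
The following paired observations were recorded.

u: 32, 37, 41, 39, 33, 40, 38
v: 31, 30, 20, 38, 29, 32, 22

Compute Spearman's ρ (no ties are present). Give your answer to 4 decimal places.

-0.1071

Rank u: 1, 3, 7, 5, 2, 6, 4
Rank v: 5, 4, 1, 7, 3, 6, 2
d = rank(u) − rank(v): -4, -1, 6, -2, -1, 0, 2; Σd² = 62
ρ = 1 − 6Σd² / [n(n²−1)] = 1 − 6×62 / (7×48) = 1 − 372/336 ≈ -0.1071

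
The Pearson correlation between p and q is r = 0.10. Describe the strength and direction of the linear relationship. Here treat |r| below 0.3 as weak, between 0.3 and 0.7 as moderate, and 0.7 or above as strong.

r = 0.10 > 0 so the relationship is positive.
|r| = 0.10, which falls in the weak range.

weak positive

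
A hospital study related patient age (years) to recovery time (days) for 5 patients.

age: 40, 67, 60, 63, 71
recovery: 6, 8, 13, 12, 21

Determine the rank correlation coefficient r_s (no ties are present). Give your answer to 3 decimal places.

0.600

Rank age: 1, 4, 2, 3, 5
Rank recovery: 1, 2, 4, 3, 5
d = rank(age) − rank(recovery): 0, 2, -2, 0, 0; Σd² = 8
ρ = 1 − 6Σd² / [n(n²−1)] = 1 − 6×8 / (5×24) = 1 − 48/120 ≈ 0.600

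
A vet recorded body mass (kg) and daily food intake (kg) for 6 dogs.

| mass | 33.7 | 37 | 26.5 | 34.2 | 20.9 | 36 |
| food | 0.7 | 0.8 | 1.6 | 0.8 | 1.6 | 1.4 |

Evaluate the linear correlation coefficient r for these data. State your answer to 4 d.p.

-0.7213

n = 6, Σx = 188.3, Σy = 6.9, Σx² = 6109.39, Σy² = 8.85, Σxy = 206.79
nΣxy − ΣxΣy = 1240.74 − 1299.27 = -58.53
nΣx² − (Σx)² = 36656.34 − 35456.89 = 1199.45; nΣy² − (Σy)² = 53.1 − 47.61 = 5.49
r = -58.53 / √(1199.45 × 5.49) = -58.53 / 81.1479 ≈ -0.7213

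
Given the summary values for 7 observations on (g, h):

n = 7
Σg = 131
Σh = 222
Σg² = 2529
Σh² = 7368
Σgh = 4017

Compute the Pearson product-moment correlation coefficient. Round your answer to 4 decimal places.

r = (nΣgh − ΣgΣh) / √[(nΣg² − (Σg)²)(nΣh² − (Σh)²)]
Numerator: 7×4017 − 131×222 = -963
Denominator: √[(17703 − 17161)(51576 − 49284)] = √[542 × 2292] = 1114.5690
r = -963 / 1114.5690 ≈ -0.8640

-0.8640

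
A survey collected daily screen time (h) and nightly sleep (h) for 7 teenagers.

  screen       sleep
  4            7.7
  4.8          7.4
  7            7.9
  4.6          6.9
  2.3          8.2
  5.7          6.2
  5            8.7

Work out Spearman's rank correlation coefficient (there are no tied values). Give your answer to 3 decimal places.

-0.143

Rank screen: 2, 4, 7, 3, 1, 6, 5
Rank sleep: 4, 3, 5, 2, 6, 1, 7
d = rank(screen) − rank(sleep): -2, 1, 2, 1, -5, 5, -2; Σd² = 64
ρ = 1 − 6Σd² / [n(n²−1)] = 1 − 6×64 / (7×48) = 1 − 384/336 ≈ -0.143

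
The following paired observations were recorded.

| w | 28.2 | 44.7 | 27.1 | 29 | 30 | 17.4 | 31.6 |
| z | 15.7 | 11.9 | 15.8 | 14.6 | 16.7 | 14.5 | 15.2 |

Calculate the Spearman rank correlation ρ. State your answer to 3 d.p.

-0.179

Rank w: 3, 7, 2, 4, 5, 1, 6
Rank z: 5, 1, 6, 3, 7, 2, 4
d = rank(w) − rank(z): -2, 6, -4, 1, -2, -1, 2; Σd² = 66
ρ = 1 − 6Σd² / [n(n²−1)] = 1 − 6×66 / (7×48) = 1 − 396/336 ≈ -0.179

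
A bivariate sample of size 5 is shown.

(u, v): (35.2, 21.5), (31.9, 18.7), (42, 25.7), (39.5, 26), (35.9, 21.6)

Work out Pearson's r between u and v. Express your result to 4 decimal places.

0.9646

n = 5, Σu = 184.5, Σv = 113.5, Σu² = 6869.71, Σv² = 2614.99, Σuv = 4235.17
nΣuv − ΣuΣv = 21175.85 − 20940.75 = 235.1
nΣu² − (Σu)² = 34348.55 − 34040.25 = 308.3; nΣv² − (Σv)² = 13074.95 − 12882.25 = 192.7
r = 235.1 / √(308.3 × 192.7) = 235.1 / 243.7405 ≈ 0.9646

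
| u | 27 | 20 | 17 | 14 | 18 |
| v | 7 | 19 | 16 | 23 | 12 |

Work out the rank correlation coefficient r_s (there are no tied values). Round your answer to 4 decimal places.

Rank u: 5, 4, 2, 1, 3
Rank v: 1, 4, 3, 5, 2
d = rank(u) − rank(v): 4, 0, -1, -4, 1; Σd² = 34
ρ = 1 − 6Σd² / [n(n²−1)] = 1 − 6×34 / (5×24) = 1 − 204/120 ≈ -0.7000

-0.7000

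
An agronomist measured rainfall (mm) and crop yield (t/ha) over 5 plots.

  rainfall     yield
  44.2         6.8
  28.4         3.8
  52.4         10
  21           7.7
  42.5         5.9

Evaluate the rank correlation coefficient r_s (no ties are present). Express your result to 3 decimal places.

0.400

Rank rainfall: 4, 2, 5, 1, 3
Rank yield: 3, 1, 5, 4, 2
d = rank(rainfall) − rank(yield): 1, 1, 0, -3, 1; Σd² = 12
ρ = 1 − 6Σd² / [n(n²−1)] = 1 − 6×12 / (5×24) = 1 − 72/120 ≈ 0.400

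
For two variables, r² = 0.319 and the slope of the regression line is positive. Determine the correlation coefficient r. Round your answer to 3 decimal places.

|r| = √0.319 = 0.565
The association is positive, so r = 0.565.

0.565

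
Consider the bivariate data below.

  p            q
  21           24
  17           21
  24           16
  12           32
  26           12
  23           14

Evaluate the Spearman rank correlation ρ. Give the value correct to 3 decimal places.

Rank p: 3, 2, 5, 1, 6, 4
Rank q: 5, 4, 3, 6, 1, 2
d = rank(p) − rank(q): -2, -2, 2, -5, 5, 2; Σd² = 66
ρ = 1 − 6Σd² / [n(n²−1)] = 1 − 6×66 / (6×35) = 1 − 396/210 ≈ -0.886

-0.886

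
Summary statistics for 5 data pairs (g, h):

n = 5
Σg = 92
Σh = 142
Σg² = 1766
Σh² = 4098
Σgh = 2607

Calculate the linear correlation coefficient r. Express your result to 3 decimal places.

-0.084

r = (nΣgh − ΣgΣh) / √[(nΣg² − (Σg)²)(nΣh² − (Σh)²)]
Numerator: 5×2607 − 92×142 = -29
Denominator: √[(8830 − 8464)(20490 − 20164)] = √[366 × 326] = 345.4215
r = -29 / 345.4215 ≈ -0.084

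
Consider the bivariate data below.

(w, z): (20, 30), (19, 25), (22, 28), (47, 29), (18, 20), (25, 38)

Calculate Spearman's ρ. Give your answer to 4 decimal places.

0.7143

Rank w: 3, 2, 4, 6, 1, 5
Rank z: 5, 2, 3, 4, 1, 6
d = rank(w) − rank(z): -2, 0, 1, 2, 0, -1; Σd² = 10
ρ = 1 − 6Σd² / [n(n²−1)] = 1 − 6×10 / (6×35) = 1 − 60/210 ≈ 0.7143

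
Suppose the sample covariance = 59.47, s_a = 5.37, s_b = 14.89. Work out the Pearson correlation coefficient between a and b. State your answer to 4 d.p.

r = Cov(a,b) / (s_a · s_b) = 59.47 / (5.37 × 14.89)
  = 59.47 / 79.9593 ≈ 0.7438

0.7438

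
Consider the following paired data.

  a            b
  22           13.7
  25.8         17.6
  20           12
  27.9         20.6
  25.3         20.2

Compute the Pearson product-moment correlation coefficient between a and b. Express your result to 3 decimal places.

n = 5, Σa = 121, Σb = 84.1, Σa² = 2968.14, Σb² = 1473.85, Σab = 2081.28
nΣab − ΣaΣb = 10406.4 − 10176.1 = 230.3
nΣa² − (Σa)² = 14840.7 − 14641 = 199.7; nΣb² − (Σb)² = 7369.25 − 7072.81 = 296.44
r = 230.3 / √(199.7 × 296.44) = 230.3 / 243.3086 ≈ 0.947

0.947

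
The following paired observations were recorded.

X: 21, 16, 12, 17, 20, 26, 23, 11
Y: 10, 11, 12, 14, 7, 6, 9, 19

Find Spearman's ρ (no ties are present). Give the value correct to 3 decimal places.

Rank X: 6, 3, 2, 4, 5, 8, 7, 1
Rank Y: 4, 5, 6, 7, 2, 1, 3, 8
d = rank(X) − rank(Y): 2, -2, -4, -3, 3, 7, 4, -7; Σd² = 156
ρ = 1 − 6Σd² / [n(n²−1)] = 1 − 6×156 / (8×63) = 1 − 936/504 ≈ -0.857

-0.857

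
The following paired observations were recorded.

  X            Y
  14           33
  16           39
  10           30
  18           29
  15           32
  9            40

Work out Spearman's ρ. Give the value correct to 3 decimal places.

Rank X: 3, 5, 2, 6, 4, 1
Rank Y: 4, 5, 2, 1, 3, 6
d = rank(X) − rank(Y): -1, 0, 0, 5, 1, -5; Σd² = 52
ρ = 1 − 6Σd² / [n(n²−1)] = 1 − 6×52 / (6×35) = 1 − 312/210 ≈ -0.486

-0.486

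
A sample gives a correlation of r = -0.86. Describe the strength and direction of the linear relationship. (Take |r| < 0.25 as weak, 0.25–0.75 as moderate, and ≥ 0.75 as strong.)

r = -0.86 < 0 so the relationship is negative.
|r| = 0.86, which falls in the strong range.

strong negative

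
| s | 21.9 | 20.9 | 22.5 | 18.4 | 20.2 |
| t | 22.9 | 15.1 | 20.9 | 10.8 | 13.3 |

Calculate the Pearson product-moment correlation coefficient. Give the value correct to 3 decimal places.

0.915

n = 5, Σs = 103.9, Σt = 83, Σs² = 2169.27, Σt² = 1482.76, Σst = 1754.73
nΣst − ΣsΣt = 8773.65 − 8623.7 = 149.95
nΣs² − (Σs)² = 10846.35 − 10795.21 = 51.14; nΣt² − (Σt)² = 7413.8 − 6889 = 524.8
r = 149.95 / √(51.14 × 524.8) = 149.95 / 163.8239 ≈ 0.915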